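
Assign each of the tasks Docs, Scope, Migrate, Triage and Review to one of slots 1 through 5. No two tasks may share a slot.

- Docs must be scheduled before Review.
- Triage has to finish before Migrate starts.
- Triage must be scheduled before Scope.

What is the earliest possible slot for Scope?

2

Precedence pushes Scope to at least 2.
Scope at 2 is achievable: Triage=1, Docs=3, Review=5, Migrate=4, Scope=2.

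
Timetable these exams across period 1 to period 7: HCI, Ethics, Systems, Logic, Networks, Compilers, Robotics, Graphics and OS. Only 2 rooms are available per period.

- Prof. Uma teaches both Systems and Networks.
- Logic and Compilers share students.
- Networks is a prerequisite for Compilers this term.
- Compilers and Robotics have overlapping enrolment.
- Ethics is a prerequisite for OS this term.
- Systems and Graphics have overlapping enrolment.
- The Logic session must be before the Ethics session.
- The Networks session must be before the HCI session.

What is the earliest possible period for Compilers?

Precedence pushes Compilers to at least period 2.
Compilers at period 2 is achievable: Robotics -> period 4, Networks -> period 1, Compilers -> period 2, Systems -> period 4, Ethics -> period 2, HCI -> period 3, Graphics -> period 5, Logic -> period 1, OS -> period 3.

period 2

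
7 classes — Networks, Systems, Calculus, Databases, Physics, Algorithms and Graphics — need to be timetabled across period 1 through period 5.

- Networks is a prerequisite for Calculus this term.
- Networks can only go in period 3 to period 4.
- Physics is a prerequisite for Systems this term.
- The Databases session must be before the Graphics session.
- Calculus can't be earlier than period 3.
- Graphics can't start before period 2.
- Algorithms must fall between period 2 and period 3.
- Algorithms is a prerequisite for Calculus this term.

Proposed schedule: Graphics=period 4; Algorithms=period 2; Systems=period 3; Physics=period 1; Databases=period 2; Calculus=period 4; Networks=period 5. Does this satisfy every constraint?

Algorithms is a prerequisite for Calculus this term — holds.
Physics is a prerequisite for Systems this term — holds.
Graphics can't start before period 2 — holds.
Algorithms must fall between period 2 and period 3 — holds.
The Databases session must be before the Graphics session — holds.
Networks can only go in period 3 to period 4 — violated.
Calculus can't be earlier than period 3 — holds.
Networks is a prerequisite for Calculus this term — violated.

No. Networks is a prerequisite for Calculus this term is not satisfied.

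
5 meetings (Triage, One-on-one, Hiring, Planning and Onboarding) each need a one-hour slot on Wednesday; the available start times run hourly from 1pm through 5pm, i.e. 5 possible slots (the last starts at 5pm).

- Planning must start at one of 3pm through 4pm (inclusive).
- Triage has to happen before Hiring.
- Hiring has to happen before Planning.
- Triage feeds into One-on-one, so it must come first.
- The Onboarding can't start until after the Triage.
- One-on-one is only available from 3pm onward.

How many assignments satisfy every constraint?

45

Splitting on Triage: it can be 1pm (36), 2pm (9). Listing each branch's schedules as (One-on-one, Hiring, Planning, Onboarding):
Triage=1pm: (3pm,2pm,3pm,2pm) (3pm,2pm,3pm,3pm) (3pm,2pm,3pm,4pm) (3pm,2pm,3pm,5pm) (3pm,2pm,4pm,2pm) (3pm,2pm,4pm,3pm) (3pm,2pm,4pm,4pm) (3pm,2pm,4pm,5pm) (3pm,3pm,4pm,2pm) (3pm,3pm,4pm,3pm) (3pm,3pm,4pm,4pm) (3pm,3pm,4pm,5pm) (4pm,2pm,3pm,2pm) (4pm,2pm,3pm,3pm) (4pm,2pm,3pm,4pm) (4pm,2pm,3pm,5pm) (4pm,2pm,4pm,2pm) (4pm,2pm,4pm,3pm) (4pm,2pm,4pm,4pm) (4pm,2pm,4pm,5pm) (4pm,3pm,4pm,2pm) (4pm,3pm,4pm,3pm) (4pm,3pm,4pm,4pm) (4pm,3pm,4pm,5pm) (5pm,2pm,3pm,2pm) (5pm,2pm,3pm,3pm) (5pm,2pm,3pm,4pm) (5pm,2pm,3pm,5pm) (5pm,2pm,4pm,2pm) (5pm,2pm,4pm,3pm) (5pm,2pm,4pm,4pm) (5pm,2pm,4pm,5pm) (5pm,3pm,4pm,2pm) (5pm,3pm,4pm,3pm) (5pm,3pm,4pm,4pm) (5pm,3pm,4pm,5pm) — 36.
Triage=2pm: (3pm,3pm,4pm,3pm) (3pm,3pm,4pm,4pm) (3pm,3pm,4pm,5pm) (4pm,3pm,4pm,3pm) (4pm,3pm,4pm,4pm) (4pm,3pm,4pm,5pm) (5pm,3pm,4pm,3pm) (5pm,3pm,4pm,4pm) (5pm,3pm,4pm,5pm) — 9.
Summing: 36 + 9 = 45.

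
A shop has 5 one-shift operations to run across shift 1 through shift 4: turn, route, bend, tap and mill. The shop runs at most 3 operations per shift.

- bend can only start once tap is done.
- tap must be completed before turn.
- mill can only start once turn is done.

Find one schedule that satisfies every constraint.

route=shift 1; tap=shift 1; bend=shift 2; mill=shift 3; turn=shift 2

Checking: tap(shift 1) before bend(shift 2); turn(shift 2) before mill(shift 3); tap(shift 1) before turn(shift 2); max 2 per shift (cap 3).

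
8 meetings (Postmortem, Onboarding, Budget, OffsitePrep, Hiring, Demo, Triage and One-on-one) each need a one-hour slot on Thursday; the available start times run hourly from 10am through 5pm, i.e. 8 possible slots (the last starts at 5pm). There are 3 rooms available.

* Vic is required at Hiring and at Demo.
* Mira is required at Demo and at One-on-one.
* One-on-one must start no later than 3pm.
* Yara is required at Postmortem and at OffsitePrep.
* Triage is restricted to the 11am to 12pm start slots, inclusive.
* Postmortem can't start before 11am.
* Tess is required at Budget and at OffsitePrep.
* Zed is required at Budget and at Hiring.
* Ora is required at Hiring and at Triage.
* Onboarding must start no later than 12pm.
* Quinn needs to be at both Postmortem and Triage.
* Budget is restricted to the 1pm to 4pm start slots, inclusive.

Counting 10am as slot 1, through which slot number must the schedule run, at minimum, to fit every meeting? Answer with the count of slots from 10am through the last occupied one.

With at most 3 per slot and 8 meetings, at least 3 slots are needed.
Budget can't be placed before 1pm — that is slot 4 counting from 10am — so the schedule must run through at least 4 slots.
4 works (last occupied slot: 1pm): for example Onboarding -> 10am, Budget -> 1pm, Postmortem -> 12pm, OffsitePrep -> 10am, Demo -> 11am, Hiring -> 10am, One-on-one -> 12pm, Triage -> 11am.

4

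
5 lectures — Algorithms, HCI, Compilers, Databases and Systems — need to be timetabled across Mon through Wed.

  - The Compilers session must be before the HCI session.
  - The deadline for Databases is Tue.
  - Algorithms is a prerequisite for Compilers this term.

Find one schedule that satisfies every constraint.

HCI -> Wed; Algorithms -> Mon; Systems -> Mon; Compilers -> Tue; Databases -> Mon

Checking: Algorithms(Mon) before Compilers(Tue); Compilers(Tue) before HCI(Wed); Databases=Mon in [Mon,Tue].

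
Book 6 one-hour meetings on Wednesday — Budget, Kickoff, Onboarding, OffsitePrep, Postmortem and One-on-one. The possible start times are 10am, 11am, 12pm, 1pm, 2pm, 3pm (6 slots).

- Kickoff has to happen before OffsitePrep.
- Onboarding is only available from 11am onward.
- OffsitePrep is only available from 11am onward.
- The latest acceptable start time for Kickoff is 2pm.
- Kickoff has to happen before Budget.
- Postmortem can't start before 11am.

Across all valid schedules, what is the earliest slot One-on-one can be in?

One-on-one at 10am is achievable: Budget=11am, Onboarding=11am, One-on-one=10am, Postmortem=11am, Kickoff=10am, OffsitePrep=11am.

10am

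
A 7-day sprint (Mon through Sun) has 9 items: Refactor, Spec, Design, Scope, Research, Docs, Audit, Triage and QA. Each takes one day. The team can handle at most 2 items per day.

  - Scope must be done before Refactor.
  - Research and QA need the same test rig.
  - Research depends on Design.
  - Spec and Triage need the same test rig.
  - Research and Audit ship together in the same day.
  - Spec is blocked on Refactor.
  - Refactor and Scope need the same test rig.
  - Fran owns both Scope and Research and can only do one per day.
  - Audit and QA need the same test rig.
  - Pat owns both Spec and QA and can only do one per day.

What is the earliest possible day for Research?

Precedence pushes Research to at least Tue.
Research at Tue is achievable: Docs -> Wed, Audit -> Tue, Spec -> Thu, Refactor -> Wed, Scope -> Mon, Design -> Mon, Triage -> Fri, Research -> Tue, QA -> Fri.

Tue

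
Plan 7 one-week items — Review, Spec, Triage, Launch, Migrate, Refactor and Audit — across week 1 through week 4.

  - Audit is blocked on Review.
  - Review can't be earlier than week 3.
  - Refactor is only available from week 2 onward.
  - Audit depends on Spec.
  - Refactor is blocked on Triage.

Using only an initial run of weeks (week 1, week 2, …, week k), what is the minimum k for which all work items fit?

4 weeks

The precedence chain requires at least 2 distinct weeks.
Propagating the time windows through the other constraints, Audit can't land before week 4, so the schedule must run through at least week 4.
4 works (last occupied week: week 4): for example Launch -> week 1, Review -> week 3, Audit -> week 4, Migrate -> week 1, Triage -> week 1, Refactor -> week 2, Spec -> week 1.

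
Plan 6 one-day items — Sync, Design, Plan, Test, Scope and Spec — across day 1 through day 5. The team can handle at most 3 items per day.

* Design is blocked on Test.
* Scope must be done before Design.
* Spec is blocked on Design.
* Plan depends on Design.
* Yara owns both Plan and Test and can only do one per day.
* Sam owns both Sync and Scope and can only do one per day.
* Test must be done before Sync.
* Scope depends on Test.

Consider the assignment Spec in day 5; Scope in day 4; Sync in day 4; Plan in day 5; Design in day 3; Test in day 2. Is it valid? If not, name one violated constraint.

Scope depends on Test — holds.
Plan depends on Design — holds.
Spec is blocked on Design — holds.
Sam owns both Sync and Scope and can only do one per day — violated.
The team can handle at most 3 items per day — holds.
Design is blocked on Test — holds.
Scope must be done before Design — violated.
Test must be done before Sync — holds.
Yara owns both Plan and Test and can only do one per day — holds.

No. Scope must be done before Design is not satisfied.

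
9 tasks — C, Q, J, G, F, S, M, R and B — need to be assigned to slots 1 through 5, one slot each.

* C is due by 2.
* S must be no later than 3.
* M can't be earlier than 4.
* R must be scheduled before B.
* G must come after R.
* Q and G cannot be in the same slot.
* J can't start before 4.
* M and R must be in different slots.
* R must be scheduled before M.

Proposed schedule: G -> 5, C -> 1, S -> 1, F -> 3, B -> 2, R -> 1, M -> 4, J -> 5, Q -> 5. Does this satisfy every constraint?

No. Q and G cannot be in the same slot is not satisfied.

R must be scheduled before M — holds.
M and R must be in different slots — holds.
G must come after R — holds.
M can't be earlier than 4 — holds.
J can't start before 4 — holds.
S must be no later than 3 — holds.
Q and G cannot be in the same slot — violated.
C is due by 2 — holds.
R must be scheduled before B — holds.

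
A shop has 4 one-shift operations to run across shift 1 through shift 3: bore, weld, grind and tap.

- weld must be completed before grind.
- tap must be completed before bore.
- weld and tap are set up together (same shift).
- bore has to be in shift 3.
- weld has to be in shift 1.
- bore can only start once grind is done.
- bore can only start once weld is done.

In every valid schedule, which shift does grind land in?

shift 2

weld is fixed at shift 1 and must come before grind, so grind is at least shift 2.
bore is fixed at shift 3 and must come after grind, so grind is at most shift 2.
So grind must be shift 2.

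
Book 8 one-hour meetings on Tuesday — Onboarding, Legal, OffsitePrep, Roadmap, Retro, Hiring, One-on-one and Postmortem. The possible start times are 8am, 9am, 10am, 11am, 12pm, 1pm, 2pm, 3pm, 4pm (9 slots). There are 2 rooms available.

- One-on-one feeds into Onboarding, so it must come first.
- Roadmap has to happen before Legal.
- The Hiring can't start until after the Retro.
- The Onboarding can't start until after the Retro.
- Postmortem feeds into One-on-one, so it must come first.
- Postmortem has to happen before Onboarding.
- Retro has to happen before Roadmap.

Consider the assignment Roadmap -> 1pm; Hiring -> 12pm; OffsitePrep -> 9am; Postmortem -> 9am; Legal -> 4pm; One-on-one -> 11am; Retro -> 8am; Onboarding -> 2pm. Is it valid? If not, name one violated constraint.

Retro has to happen before Roadmap — holds.
One-on-one feeds into Onboarding, so it must come first — holds.
Postmortem has to happen before Onboarding — holds.
The Hiring can't start until after the Retro — holds.
There are 2 rooms available — holds.
Postmortem feeds into One-on-one, so it must come first — holds.
Roadmap has to happen before Legal — holds.
The Onboarding can't start until after the Retro — holds.

Yes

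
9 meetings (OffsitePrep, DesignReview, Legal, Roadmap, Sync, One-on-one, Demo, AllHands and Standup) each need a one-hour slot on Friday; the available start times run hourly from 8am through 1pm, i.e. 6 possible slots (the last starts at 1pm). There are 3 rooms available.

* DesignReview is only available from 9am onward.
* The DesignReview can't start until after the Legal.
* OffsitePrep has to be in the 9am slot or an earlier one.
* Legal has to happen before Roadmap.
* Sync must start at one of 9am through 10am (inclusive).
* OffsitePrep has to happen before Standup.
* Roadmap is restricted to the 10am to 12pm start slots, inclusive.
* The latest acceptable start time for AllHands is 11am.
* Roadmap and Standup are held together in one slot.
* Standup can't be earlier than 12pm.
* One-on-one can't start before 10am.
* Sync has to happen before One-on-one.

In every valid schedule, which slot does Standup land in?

12pm

Standup is available from 12pm; Standup must be in the same slot as Roadmap, which can't be after 12pm, so Standup is at most 12pm.
So Standup is pinned to 12pm.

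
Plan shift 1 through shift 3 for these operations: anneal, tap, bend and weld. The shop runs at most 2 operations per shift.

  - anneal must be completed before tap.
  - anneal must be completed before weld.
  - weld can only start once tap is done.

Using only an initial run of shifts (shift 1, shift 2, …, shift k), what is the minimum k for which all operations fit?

The precedence chain requires at least 3 distinct shifts.
With at most 2 per shift and 4 operations, at least 2 shifts are needed.
3 works (last occupied shift: shift 3): for example anneal in shift 1, weld in shift 3, bend in shift 1, tap in shift 2.

3 shifts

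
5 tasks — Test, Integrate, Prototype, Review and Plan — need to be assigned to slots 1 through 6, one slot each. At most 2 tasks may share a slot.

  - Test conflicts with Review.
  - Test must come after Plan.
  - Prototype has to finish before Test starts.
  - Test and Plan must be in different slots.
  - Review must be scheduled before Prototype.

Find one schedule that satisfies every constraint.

Review=1; Plan=1; Integrate=2; Prototype=2; Test=3

Checking: Review(1) before Prototype(2); Plan(1) before Test(3); Prototype(2) before Test(3); Test(3) != Plan(1); Test(3) != Review(1); max 2 per slot (cap 2).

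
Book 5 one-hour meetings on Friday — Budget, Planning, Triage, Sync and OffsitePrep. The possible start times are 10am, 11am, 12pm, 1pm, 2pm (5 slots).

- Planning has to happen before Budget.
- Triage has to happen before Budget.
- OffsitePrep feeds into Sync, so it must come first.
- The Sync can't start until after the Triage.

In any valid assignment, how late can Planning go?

Downstream work caps Planning at 1pm.
Planning at 1pm is achievable: Budget -> 2pm, OffsitePrep -> 10am, Triage -> 10am, Planning -> 1pm, Sync -> 11am.

1pm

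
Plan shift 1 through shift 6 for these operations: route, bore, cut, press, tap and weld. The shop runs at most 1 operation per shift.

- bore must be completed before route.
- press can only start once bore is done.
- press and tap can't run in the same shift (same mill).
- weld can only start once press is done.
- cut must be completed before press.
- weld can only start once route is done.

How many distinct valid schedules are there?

Splitting on route: it can be shift 2 (4), shift 3 (8), shift 4 (10), shift 5 (8). Listing each branch's schedules as (bore, cut, press, tap, weld) by shift number:
route=shift 2: (1,3,4,5,6) (1,3,4,6,5) (1,3,5,4,6) (1,4,5,3,6) — 4.
route=shift 3: (1,2,4,5,6) (1,2,4,6,5) (1,2,5,4,6) (1,4,5,2,6) (2,1,4,5,6) (2,1,4,6,5) (2,1,5,4,6) (2,4,5,1,6) — 8.
route=shift 4: (1,2,3,5,6) (1,2,3,6,5) (1,2,5,3,6) (1,3,5,2,6) (2,1,3,5,6) (2,1,3,6,5) (2,1,5,3,6) (2,3,5,1,6) (3,1,5,2,6) (3,2,5,1,6) — 10.
route=shift 5: (1,2,3,4,6) (1,2,4,3,6) (1,3,4,2,6) (2,1,3,4,6) (2,1,4,3,6) (2,3,4,1,6) (3,1,4,2,6) (3,2,4,1,6) — 8.
Summing: 4 + 8 + 10 + 8 = 30.

30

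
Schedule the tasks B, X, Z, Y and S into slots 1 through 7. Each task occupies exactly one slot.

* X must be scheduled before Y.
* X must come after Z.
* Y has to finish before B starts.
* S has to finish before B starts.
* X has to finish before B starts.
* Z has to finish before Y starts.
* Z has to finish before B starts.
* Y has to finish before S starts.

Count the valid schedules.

21

Splitting on B: it can be 5 (1), 6 (5), 7 (15). Listing each branch's schedules as (X, Z, Y, S):
B=5: (2,1,3,4) — 1.
B=6: (2,1,3,4) (2,1,3,5) (2,1,4,5) (3,1,4,5) (3,2,4,5) — 5.
B=7: (2,1,3,4) (2,1,3,5) (2,1,3,6) (2,1,4,5) (2,1,4,6) (2,1,5,6) (3,1,4,5) (3,1,4,6) (3,1,5,6) (3,2,4,5) (3,2,4,6) (3,2,5,6) (4,1,5,6) (4,2,5,6) (4,3,5,6) — 15.
Summing: 1 + 5 + 15 = 21.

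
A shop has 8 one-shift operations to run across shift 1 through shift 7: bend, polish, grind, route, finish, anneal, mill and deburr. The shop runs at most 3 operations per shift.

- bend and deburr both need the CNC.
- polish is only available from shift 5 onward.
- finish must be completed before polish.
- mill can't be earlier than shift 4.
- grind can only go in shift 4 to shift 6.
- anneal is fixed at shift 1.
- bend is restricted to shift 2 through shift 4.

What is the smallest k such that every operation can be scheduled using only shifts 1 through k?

5 shifts

The precedence chain requires at least 2 distinct shifts.
With at most 3 per shift and 8 operations, at least 3 shifts are needed.
polish can't be placed before shift 5, so the schedule must run through at least shift 5.
5 works (last occupied shift: shift 5): for example finish=shift 1; deburr=shift 3; polish=shift 5; bend=shift 2; grind=shift 4; mill=shift 4; route=shift 1; anneal=shift 1.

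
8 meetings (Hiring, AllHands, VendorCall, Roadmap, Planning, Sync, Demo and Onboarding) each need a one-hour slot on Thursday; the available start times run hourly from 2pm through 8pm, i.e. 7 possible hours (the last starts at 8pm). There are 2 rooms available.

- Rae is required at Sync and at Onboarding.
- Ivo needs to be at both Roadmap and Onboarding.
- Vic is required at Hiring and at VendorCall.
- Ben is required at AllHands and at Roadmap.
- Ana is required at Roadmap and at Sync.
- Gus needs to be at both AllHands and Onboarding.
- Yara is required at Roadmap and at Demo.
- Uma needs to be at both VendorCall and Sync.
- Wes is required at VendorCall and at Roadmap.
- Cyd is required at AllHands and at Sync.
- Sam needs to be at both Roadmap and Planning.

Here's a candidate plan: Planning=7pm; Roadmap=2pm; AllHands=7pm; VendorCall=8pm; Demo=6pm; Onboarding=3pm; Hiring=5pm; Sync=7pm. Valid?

Ben is required at AllHands and at Roadmap — holds.
Ana is required at Roadmap and at Sync — holds.
Uma needs to be at both VendorCall and Sync — holds.
Ivo needs to be at both Roadmap and Onboarding — holds.
Sam needs to be at both Roadmap and Planning — holds.
Vic is required at Hiring and at VendorCall — holds.
Wes is required at VendorCall and at Roadmap — holds.
There are 2 rooms available — violated.
Cyd is required at AllHands and at Sync — violated.
Rae is required at Sync and at Onboarding — holds.
Gus needs to be at both AllHands and Onboarding — holds.
Yara is required at Roadmap and at Demo — holds.

No — it violates: Cyd is required at AllHands and at Sync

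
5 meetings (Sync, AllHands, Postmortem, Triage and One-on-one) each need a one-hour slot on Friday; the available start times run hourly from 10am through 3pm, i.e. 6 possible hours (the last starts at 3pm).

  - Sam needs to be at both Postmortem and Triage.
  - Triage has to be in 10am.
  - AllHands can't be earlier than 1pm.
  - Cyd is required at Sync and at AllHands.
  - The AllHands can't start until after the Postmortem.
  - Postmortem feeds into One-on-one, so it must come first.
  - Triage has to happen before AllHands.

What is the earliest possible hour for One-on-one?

12pm

Precedence pushes One-on-one to at least 11am.
One-on-one at 12pm is achievable: AllHands in 1pm; Sync in 10am; One-on-one in 12pm; Triage in 10am; Postmortem in 11am.
Nothing earlier works — the conflict constraints rule out every hour before 12pm.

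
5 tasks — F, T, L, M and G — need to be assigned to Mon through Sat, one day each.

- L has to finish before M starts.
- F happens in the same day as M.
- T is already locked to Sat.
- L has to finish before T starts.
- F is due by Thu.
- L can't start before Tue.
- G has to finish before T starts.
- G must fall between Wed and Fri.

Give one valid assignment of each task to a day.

T -> Sat, F -> Wed, L -> Tue, G -> Wed, M -> Wed

Checking: L(Tue) before T(Sat); L(Tue) before M(Wed); G(Wed) before T(Sat); F = M = Wed; T=Sat in [Sat,Sat]; G=Wed in [Wed,Fri]; F=Wed in [Mon,Thu]; L=Tue in [Tue,Sat].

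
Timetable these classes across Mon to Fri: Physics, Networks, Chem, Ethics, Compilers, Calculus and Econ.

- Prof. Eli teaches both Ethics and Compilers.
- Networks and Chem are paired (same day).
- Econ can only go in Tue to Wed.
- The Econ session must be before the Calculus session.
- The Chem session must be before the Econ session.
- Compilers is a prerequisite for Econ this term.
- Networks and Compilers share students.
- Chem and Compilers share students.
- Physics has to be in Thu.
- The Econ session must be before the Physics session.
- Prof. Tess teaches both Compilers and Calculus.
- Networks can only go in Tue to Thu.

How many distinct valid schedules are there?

8

Splitting on Ethics: it can be Tue (2), Wed (2), Thu (2), Fri (2). Listing each branch's schedules as (Physics, Networks, Chem, Compilers, Calculus, Econ):
Ethics=Tue: (Thu,Tue,Tue,Mon,Thu,Wed) (Thu,Tue,Tue,Mon,Fri,Wed) — 2.
Ethics=Wed: (Thu,Tue,Tue,Mon,Thu,Wed) (Thu,Tue,Tue,Mon,Fri,Wed) — 2.
Ethics=Thu: (Thu,Tue,Tue,Mon,Thu,Wed) (Thu,Tue,Tue,Mon,Fri,Wed) — 2.
Ethics=Fri: (Thu,Tue,Tue,Mon,Thu,Wed) (Thu,Tue,Tue,Mon,Fri,Wed) — 2.
Summing: 2 + 2 + 2 + 2 = 8.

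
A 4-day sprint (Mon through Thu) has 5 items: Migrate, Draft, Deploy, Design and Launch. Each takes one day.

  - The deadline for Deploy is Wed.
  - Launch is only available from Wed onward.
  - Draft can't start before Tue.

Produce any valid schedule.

Draft in Tue; Migrate in Mon; Design in Mon; Launch in Wed; Deploy in Mon

Checking: Draft=Tue in [Tue,Thu]; Launch=Wed in [Wed,Thu]; Deploy=Mon in [Mon,Wed].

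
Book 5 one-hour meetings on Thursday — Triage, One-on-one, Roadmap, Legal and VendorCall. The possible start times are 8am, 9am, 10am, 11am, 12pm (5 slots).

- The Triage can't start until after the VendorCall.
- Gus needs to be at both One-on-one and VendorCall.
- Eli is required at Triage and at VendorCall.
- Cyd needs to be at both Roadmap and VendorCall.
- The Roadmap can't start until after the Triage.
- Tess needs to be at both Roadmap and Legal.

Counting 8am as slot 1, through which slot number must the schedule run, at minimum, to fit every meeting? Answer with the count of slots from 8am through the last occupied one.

3

The precedence chain requires at least 3 distinct slots.
3 works (last occupied slot: 10am): for example One-on-one in 9am, Roadmap in 10am, Triage in 9am, Legal in 8am, VendorCall in 8am.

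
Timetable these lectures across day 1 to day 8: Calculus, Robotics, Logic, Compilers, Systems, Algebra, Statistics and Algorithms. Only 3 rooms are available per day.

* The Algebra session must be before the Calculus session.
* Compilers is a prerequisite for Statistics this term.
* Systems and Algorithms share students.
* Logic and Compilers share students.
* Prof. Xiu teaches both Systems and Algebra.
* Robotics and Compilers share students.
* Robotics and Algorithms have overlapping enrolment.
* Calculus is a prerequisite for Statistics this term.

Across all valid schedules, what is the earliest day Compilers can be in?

Downstream work caps Compilers at day 7.
Compilers at day 1 is achievable: Statistics in day 3; Calculus in day 2; Algebra in day 1; Compilers in day 1; Algorithms in day 1; Robotics in day 2; Systems in day 3; Logic in day 2.

day 1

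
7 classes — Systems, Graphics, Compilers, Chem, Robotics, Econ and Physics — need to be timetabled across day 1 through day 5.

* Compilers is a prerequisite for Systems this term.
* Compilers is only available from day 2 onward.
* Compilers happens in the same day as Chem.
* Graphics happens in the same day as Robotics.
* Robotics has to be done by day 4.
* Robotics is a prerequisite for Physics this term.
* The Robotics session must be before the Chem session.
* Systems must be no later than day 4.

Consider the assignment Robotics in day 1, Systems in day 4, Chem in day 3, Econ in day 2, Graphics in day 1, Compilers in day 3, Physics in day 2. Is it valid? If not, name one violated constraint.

Yes, all constraints hold

The Robotics session must be before the Chem session — holds.
Graphics happens in the same day as Robotics — holds.
Robotics has to be done by day 4 — holds.
Compilers is a prerequisite for Systems this term — holds.
Systems must be no later than day 4 — holds.
Robotics is a prerequisite for Physics this term — holds.
Compilers happens in the same day as Chem — holds.
Compilers is only available from day 2 onward — holds.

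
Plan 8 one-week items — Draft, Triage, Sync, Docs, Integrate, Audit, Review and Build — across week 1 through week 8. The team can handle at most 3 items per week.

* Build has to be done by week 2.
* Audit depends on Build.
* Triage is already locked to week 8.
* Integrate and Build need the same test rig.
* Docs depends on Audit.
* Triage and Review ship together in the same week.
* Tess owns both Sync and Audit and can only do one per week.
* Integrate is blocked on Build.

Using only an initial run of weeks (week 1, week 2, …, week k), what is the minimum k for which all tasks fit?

8 weeks

The precedence chain requires at least 3 distinct weeks.
With at most 3 per week and 8 tasks, at least 3 weeks are needed.
Triage can't be placed before week 8, so the schedule must run through at least week 8.
8 works (last occupied week: week 8): for example Review -> week 8, Audit -> week 2, Build -> week 1, Draft -> week 1, Sync -> week 1, Docs -> week 3, Integrate -> week 2, Triage -> week 8.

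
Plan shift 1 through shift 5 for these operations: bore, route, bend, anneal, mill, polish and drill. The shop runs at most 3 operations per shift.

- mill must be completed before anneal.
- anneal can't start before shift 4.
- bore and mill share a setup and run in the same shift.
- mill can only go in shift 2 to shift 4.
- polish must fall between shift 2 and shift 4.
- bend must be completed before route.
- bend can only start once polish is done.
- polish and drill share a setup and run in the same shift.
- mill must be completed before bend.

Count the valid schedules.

Enumerating: polish in shift 3; bore in shift 2; drill in shift 3; bend in shift 4; anneal in shift 4; mill in shift 2; route in shift 5 | route in shift 5, mill in shift 3, anneal in shift 4, drill in shift 2, polish in shift 2, bore in shift 3, bend in shift 4 | drill in shift 3; bore in shift 2; anneal in shift 5; route in shift 5; polish in shift 3; bend in shift 4; mill in shift 2 | mill -> shift 3; route -> shift 5; bore -> shift 3; bend -> shift 4; drill -> shift 2; polish -> shift 2; anneal -> shift 5.

4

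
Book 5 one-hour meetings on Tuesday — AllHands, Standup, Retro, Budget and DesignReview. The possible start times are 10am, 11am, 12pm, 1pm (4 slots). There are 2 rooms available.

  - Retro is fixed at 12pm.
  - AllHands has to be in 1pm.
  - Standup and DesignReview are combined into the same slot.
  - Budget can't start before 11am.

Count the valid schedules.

Splitting on Standup: it can be 10am (3), 11am (2). Listing each branch's schedules as (AllHands, Retro, Budget, DesignReview):
Standup=10am: (1pm,12pm,11am,10am) (1pm,12pm,12pm,10am) (1pm,12pm,1pm,10am) — 3.
Standup=11am: (1pm,12pm,12pm,11am) (1pm,12pm,1pm,11am) — 2.
Summing: 3 + 2 = 5.

5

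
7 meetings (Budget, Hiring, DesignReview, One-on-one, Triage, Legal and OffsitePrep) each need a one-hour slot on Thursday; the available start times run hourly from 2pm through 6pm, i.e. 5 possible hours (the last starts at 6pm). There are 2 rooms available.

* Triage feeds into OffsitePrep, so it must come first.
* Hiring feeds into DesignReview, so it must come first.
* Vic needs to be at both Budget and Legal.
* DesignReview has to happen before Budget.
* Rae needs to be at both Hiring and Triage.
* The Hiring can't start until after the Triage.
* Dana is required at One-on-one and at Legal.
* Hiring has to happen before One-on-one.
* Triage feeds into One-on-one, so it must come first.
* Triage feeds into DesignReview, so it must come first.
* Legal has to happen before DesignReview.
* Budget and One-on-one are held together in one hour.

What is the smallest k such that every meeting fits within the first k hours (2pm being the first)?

The precedence chain requires at least 4 distinct hours.
With at most 2 per hour and 7 meetings, at least 4 hours are needed.
4 works (last occupied hour: 5pm): for example Triage -> 2pm, Budget -> 5pm, DesignReview -> 4pm, Legal -> 2pm, OffsitePrep -> 3pm, Hiring -> 3pm, One-on-one -> 5pm.

4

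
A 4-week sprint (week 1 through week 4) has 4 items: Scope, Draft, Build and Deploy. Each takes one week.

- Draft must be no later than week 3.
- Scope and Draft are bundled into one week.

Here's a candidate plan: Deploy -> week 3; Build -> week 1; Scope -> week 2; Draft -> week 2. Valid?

Yes

Draft must be no later than week 3 — holds.
Scope and Draft are bundled into one week — holds.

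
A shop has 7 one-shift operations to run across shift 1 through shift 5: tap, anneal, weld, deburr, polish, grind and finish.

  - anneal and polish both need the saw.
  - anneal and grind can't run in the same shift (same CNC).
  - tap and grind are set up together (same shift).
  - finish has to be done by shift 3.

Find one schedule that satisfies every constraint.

weld -> shift 1, deburr -> shift 1, tap -> shift 1, finish -> shift 1, grind -> shift 1, polish -> shift 1, anneal -> shift 2

Checking: anneal(shift 2) != polish(shift 1); anneal(shift 2) != grind(shift 1); tap = grind = shift 1; finish=shift 1 in [shift 1,shift 3].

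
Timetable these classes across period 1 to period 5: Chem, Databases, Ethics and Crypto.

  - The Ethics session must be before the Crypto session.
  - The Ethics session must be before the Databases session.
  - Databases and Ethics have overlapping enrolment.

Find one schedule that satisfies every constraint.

Chem in period 1; Crypto in period 2; Databases in period 2; Ethics in period 1

Checking: Ethics(period 1) before Crypto(period 2); Ethics(period 1) before Databases(period 2); Databases(period 2) != Ethics(period 1).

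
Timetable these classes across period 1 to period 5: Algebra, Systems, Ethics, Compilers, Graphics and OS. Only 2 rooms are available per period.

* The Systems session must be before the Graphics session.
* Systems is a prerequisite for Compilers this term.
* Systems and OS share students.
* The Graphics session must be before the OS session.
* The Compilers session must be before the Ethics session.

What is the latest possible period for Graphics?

period 4

Precedence pushes Graphics to at least period 2; downstream work caps Graphics at period 4.
Graphics at period 4 is achievable: Compilers=period 2; Graphics=period 4; Ethics=period 3; OS=period 5; Algebra=period 1; Systems=period 1.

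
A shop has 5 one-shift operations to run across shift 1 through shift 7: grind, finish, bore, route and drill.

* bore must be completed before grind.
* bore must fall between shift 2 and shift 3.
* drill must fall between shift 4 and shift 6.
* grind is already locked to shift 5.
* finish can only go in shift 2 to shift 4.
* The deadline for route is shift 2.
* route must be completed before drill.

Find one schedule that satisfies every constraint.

grind=shift 5; bore=shift 2; finish=shift 2; route=shift 1; drill=shift 4

Checking: route(shift 1) before drill(shift 4); bore(shift 2) before grind(shift 5); finish=shift 2 in [shift 2,shift 4]; bore=shift 2 in [shift 2,shift 3]; drill=shift 4 in [shift 4,shift 6]; route=shift 1 in [shift 1,shift 2]; grind=shift 5 in [shift 5,shift 5].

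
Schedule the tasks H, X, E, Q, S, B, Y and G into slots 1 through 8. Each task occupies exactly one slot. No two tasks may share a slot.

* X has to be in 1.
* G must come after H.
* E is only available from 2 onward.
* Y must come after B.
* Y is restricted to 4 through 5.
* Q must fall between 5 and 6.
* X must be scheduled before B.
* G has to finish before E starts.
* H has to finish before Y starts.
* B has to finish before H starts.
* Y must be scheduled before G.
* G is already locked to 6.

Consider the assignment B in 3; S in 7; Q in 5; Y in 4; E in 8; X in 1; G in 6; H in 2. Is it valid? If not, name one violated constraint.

Invalid. B has to finish before H starts.

X has to be in 1 — holds.
No two tasks may share a slot — holds.
B has to finish before H starts — violated.
G must come after H — holds.
Y is restricted to 4 through 5 — holds.
X must be scheduled before B — holds.
E is only available from 2 onward — holds.
G has to finish before E starts — holds.
Y must come after B — holds.
Q must fall between 5 and 6 — holds.
G is already locked to 6 — holds.
Y must be scheduled before G — holds.
H has to finish before Y starts — holds.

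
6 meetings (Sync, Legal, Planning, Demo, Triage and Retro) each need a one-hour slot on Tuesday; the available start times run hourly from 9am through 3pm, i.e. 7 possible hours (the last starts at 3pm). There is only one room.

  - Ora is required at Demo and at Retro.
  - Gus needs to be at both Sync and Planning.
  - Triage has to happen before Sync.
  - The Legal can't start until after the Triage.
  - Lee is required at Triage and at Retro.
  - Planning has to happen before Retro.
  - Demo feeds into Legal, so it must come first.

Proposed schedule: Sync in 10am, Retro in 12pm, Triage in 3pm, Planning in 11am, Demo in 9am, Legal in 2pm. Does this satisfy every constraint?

No. Triage has to happen before Sync is not satisfied.

Triage has to happen before Sync — violated.
Lee is required at Triage and at Retro — holds.
Ora is required at Demo and at Retro — holds.
The Legal can't start until after the Triage — violated.
There is only one room — holds.
Planning has to happen before Retro — holds.
Demo feeds into Legal, so it must come first — holds.
Gus needs to be at both Sync and Planning — holds.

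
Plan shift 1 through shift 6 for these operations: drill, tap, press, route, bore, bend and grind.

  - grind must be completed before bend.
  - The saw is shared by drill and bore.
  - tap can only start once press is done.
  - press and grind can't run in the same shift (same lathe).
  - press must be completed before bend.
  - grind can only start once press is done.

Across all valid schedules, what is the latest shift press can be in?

Downstream work caps press at shift 4.
press at shift 4 is achievable: route in shift 1, bore in shift 2, grind in shift 5, press in shift 4, bend in shift 6, drill in shift 1, tap in shift 5.

shift 4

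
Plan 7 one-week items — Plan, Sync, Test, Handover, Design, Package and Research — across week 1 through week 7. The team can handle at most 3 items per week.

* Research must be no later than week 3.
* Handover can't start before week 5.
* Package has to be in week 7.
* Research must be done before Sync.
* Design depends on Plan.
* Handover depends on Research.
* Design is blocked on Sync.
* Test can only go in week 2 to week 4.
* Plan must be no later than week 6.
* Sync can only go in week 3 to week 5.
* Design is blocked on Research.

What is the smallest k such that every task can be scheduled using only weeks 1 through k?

The precedence chain requires at least 3 distinct weeks.
With at most 3 per week and 7 tasks, at least 3 weeks are needed.
Package can't be placed before week 7, so the schedule must run through at least week 7.
7 works (last occupied week: week 7): for example Test -> week 2, Research -> week 1, Plan -> week 1, Sync -> week 3, Handover -> week 5, Design -> week 4, Package -> week 7.

7 weeks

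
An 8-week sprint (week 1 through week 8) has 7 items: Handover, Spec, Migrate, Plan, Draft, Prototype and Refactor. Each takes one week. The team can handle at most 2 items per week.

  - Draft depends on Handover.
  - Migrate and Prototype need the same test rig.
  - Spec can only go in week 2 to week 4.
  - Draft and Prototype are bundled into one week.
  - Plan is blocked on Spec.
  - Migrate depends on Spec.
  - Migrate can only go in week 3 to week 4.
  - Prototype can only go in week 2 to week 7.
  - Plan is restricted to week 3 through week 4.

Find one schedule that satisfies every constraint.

Refactor -> week 1; Prototype -> week 4; Handover -> week 1; Spec -> week 2; Draft -> week 4; Migrate -> week 3; Plan -> week 3

Checking: Spec(week 2) before Migrate(week 3); Handover(week 1) before Draft(week 4); Spec(week 2) before Plan(week 3); Migrate(week 3) != Prototype(week 4); Draft = Prototype = week 4; Migrate=week 3 in [week 3,week 4]; Prototype=week 4 in [week 2,week 7]; Plan=week 3 in [week 3,week 4]; Spec=week 2 in [week 2,week 4]; max 2 per week (cap 2).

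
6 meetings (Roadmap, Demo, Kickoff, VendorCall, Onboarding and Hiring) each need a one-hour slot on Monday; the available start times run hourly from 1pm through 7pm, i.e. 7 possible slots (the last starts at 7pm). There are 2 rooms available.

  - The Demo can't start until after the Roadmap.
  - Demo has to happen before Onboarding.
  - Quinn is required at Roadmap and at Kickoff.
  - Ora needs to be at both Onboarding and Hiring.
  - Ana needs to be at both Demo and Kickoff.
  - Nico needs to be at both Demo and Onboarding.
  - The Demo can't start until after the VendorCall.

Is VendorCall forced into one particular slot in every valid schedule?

No

VendorCall can be 1pm (e.g. Hiring -> 2pm, Roadmap -> 1pm, VendorCall -> 1pm, Kickoff -> 3pm, Demo -> 2pm, Onboarding -> 3pm) or 2pm (e.g. Onboarding in 4pm, VendorCall in 2pm, Demo in 3pm, Kickoff in 2pm, Roadmap in 1pm, Hiring in 1pm).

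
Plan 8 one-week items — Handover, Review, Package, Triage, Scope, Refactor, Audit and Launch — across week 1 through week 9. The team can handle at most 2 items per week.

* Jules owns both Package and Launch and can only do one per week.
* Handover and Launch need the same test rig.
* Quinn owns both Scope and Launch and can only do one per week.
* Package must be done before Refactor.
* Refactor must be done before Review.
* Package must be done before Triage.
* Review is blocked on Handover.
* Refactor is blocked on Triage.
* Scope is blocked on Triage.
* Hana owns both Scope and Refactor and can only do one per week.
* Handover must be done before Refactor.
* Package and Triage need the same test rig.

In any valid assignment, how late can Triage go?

week 7

Precedence pushes Triage to at least week 2; downstream work caps Triage at week 7.
Triage at week 7 is achievable: Launch -> week 2, Refactor -> week 8, Audit -> week 2, Triage -> week 7, Scope -> week 9, Review -> week 9, Package -> week 1, Handover -> week 1.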